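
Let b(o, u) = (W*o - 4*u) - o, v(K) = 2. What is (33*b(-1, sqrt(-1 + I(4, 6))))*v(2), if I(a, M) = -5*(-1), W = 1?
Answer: -528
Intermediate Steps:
I(a, M) = 5
b(o, u) = -4*u (b(o, u) = (1*o - 4*u) - o = (o - 4*u) - o = -4*u)
(33*b(-1, sqrt(-1 + I(4, 6))))*v(2) = (33*(-4*sqrt(-1 + 5)))*2 = (33*(-4*sqrt(4)))*2 = (33*(-4*2))*2 = (33*(-8))*2 = -264*2 = -528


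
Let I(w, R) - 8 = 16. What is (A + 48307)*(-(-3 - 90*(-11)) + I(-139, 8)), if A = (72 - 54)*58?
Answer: -47525013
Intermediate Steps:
I(w, R) = 24 (I(w, R) = 8 + 16 = 24)
A = 1044 (A = 18*58 = 1044)
(A + 48307)*(-(-3 - 90*(-11)) + I(-139, 8)) = (1044 + 48307)*(-(-3 - 90*(-11)) + 24) = 49351*(-(-3 + 990) + 24) = 49351*(-1*987 + 24) = 49351*(-987 + 24) = 49351*(-963) = -47525013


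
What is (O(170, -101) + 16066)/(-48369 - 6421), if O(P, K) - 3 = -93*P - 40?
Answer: -219/54790 ≈ -0.0039971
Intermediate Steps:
O(P, K) = -37 - 93*P (O(P, K) = 3 + (-93*P - 40) = 3 + (-40 - 93*P) = -37 - 93*P)
(O(170, -101) + 16066)/(-48369 - 6421) = ((-37 - 93*170) + 16066)/(-48369 - 6421) = ((-37 - 15810) + 16066)/(-54790) = (-15847 + 16066)*(-1/54790) = 219*(-1/54790) = -219/54790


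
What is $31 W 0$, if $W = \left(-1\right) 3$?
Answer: $0$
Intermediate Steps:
$W = -3$
$31 W 0 = 31 \left(-3\right) 0 = \left(-93\right) 0 = 0$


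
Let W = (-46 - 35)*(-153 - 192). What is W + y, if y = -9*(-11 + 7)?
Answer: 27981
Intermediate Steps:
y = 36 (y = -9*(-4) = 36)
W = 27945 (W = -81*(-345) = 27945)
W + y = 27945 + 36 = 27981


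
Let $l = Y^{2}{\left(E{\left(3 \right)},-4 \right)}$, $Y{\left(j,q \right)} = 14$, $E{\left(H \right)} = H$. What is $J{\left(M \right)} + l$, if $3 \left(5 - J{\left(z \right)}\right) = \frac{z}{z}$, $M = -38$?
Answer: $\frac{602}{3} \approx 200.67$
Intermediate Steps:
$J{\left(z \right)} = \frac{14}{3}$ ($J{\left(z \right)} = 5 - \frac{z \frac{1}{z}}{3} = 5 - \frac{1}{3} = \frac{14}{3}$)
$l = 196$ ($l = 14^{2} = 196$)
$J{\left(M \right)} + l = \frac{14}{3} + 196 = \frac{602}{3}$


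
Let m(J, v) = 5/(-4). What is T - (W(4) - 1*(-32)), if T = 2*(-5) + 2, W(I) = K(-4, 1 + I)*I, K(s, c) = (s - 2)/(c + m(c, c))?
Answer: -168/5 ≈ -33.600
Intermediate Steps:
m(J, v) = -5/4 (m(J, v) = 5*(-¼) = -5/4)
K(s, c) = (-2 + s)/(-5/4 + c) (K(s, c) = (s - 2)/(c - 5/4) = (-2 + s)/(-5/4 + c))
W(I) = -24*I/(-1 + 4*I) (W(I) = (4*(-2 - 4)/(-5 + 4*(1 + I)))*I = (4*(-6)/(-5 + (4 + 4*I)))*I = (4*(-6)/(-1 + 4*I))*I = (-24/(-1 + 4*I))*I = -24*I/(-1 + 4*I))
T = -8 (T = -10 + 2 = -8)
T - (W(4) - 1*(-32)) = -8 - (-24*4/(-1 + 4*4) - 1*(-32)) = -8 - (-24*4/(-1 + 16) + 32) = -8 - (-24*4/15 + 32) = -8 - (-24*4*1/15 + 32) = -8 - (-32/5 + 32) = -8 - 1*128/5 = -8 - 128/5 = -168/5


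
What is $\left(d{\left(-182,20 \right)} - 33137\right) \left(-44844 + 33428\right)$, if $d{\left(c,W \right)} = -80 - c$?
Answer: $377127560$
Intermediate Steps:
$\left(d{\left(-182,20 \right)} - 33137\right) \left(-44844 + 33428\right) = \left(\left(-80 - -182\right) - 33137\right) \left(-44844 + 33428\right) = \left(\left(-80 + 182\right) - 33137\right) \left(-11416\right) = \left(102 - 33137\right) \left(-11416\right) = \left(-33035\right) \left(-11416\right) = 377127560$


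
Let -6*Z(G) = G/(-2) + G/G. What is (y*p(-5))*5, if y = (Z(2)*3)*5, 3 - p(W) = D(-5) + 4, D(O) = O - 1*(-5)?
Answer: 0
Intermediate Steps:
D(O) = 5 + O (D(O) = O + 5 = 5 + O)
p(W) = -1 (p(W) = 3 - ((5 - 5) + 4) = 3 - (0 + 4) = 3 - 1*4 = 3 - 4 = -1)
Z(G) = -⅙ + G/12 (Z(G) = -(G/(-2) + G/G)/6 = -(G*(-½) + 1)/6 = -(-G/2 + 1)/6 = -(1 - G/2)/6 = -⅙ + G/12)
y = 0 (y = ((-⅙ + (1/12)*2)*3)*5 = ((-⅙ + ⅙)*3)*5 = (0*3)*5 = 0*5 = 0)
(y*p(-5))*5 = (0*(-1))*5 = 0*5 = 0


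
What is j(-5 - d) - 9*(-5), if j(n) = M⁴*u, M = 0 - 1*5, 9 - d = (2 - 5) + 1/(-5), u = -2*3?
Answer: -3705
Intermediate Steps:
u = -6
d = 61/5 (d = 9 - ((2 - 5) + 1/(-5)) = 9 - (-3 - ⅕) = 9 - 1*(-16/5) = 9 + 16/5 = 61/5 ≈ 12.200)
M = -5 (M = 0 - 5 = -5)
j(n) = -3750 (j(n) = (-5)⁴*(-6) = 625*(-6) = -3750)
j(-5 - d) - 9*(-5) = -3750 - 9*(-5) = -3750 + 45 = -3705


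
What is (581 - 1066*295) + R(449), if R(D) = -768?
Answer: -314657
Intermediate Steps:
(581 - 1066*295) + R(449) = (581 - 1066*295) - 768 = (581 - 314470) - 768 = -313889 - 768 = -314657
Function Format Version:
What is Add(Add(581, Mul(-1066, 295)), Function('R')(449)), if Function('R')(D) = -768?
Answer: -314657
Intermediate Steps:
Add(Add(581, Mul(-1066, 295)), Function('R')(449)) = Add(Add(581, Mul(-1066, 295)), -768) = Add(Add(581, -314470), -768) = Add(-313889, -768) = -314657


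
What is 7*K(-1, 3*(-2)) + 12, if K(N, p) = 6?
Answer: 54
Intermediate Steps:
7*K(-1, 3*(-2)) + 12 = 7*6 + 12 = 42 + 12 = 54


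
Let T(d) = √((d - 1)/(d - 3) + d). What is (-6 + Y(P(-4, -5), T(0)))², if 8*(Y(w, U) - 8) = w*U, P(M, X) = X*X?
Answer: 1393/192 + 25*√3/6 ≈ 14.472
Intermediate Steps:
P(M, X) = X²
T(d) = √(d + (-1 + d)/(-3 + d)) (T(d) = √((-1 + d)/(-3 + d) + d) = √(d + (-1 + d)/(-3 + d)))
Y(w, U) = 8 + U*w/8 (Y(w, U) = 8 + (w*U)/8 = 8 + (U*w)/8 = 8 + U*w/8)
(-6 + Y(P(-4, -5), T(0)))² = (-6 + (8 + (⅛)*√((-1 + 0 + 0*(-3 + 0))/(-3 + 0))*(-5)²))² = (-6 + (8 + (⅛)*√((-1 + 0 + 0*(-3))/(-3))*25))² = (-6 + (8 + (⅛)*√(-(-1 + 0 + 0)/3)*25))² = (-6 + (8 + (⅛)*√(-⅓*(-1))*25))² = (-6 + (8 + (⅛)*√(⅓)*25))² = (-6 + (8 + (⅛)*(√3/3)*25))² = (-6 + (8 + 25*√3/24))² = (2 + 25*√3/24)²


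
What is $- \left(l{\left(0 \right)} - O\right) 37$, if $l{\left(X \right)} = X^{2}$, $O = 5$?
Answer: $185$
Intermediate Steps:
$- \left(l{\left(0 \right)} - O\right) 37 = - \left(0^{2} - 5\right) 37 = - \left(0 - 5\right) 37 = - \left(-5\right) 37 = \left(-1\right) \left(-185\right) = 185$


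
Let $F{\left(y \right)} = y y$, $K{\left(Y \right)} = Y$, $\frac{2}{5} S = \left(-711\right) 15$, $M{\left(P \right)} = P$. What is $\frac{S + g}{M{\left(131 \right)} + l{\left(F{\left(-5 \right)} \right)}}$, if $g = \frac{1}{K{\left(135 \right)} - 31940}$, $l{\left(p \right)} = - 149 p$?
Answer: $\frac{1696001627}{228614340} \approx 7.4186$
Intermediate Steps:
$S = - \frac{53325}{2}$ ($S = \frac{5 \left(\left(-711\right) 15\right)}{2} = \frac{5}{2} \left(-10665\right) = - \frac{53325}{2} \approx -26663.0$)
$F{\left(y \right)} = y^{2}$
$g = - \frac{1}{31805}$ ($g = \frac{1}{135 - 31940} = \frac{1}{-31805} = - \frac{1}{31805} \approx -3.1442 \cdot 10^{-5}$)
$\frac{S + g}{M{\left(131 \right)} + l{\left(F{\left(-5 \right)} \right)}} = \frac{- \frac{53325}{2} - \frac{1}{31805}}{131 - 149 \left(-5\right)^{2}} = - \frac{1696001627}{63610 \left(131 - 3725\right)} = - \frac{1696001627}{63610 \left(-3594\right)} = \left(- \frac{1696001627}{63610}\right) \left(- \frac{1}{3594}\right) = \frac{1696001627}{228614340}$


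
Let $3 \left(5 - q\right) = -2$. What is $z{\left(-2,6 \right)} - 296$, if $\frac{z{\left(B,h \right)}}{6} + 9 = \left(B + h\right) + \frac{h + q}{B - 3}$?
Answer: $-340$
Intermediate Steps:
$q = \frac{17}{3}$ ($q = 5 - - \frac{2}{3} = 5 + \frac{2}{3} = \frac{17}{3} \approx 5.6667$)
$z{\left(B,h \right)} = -54 + 6 B + 6 h + \frac{6 \left(\frac{17}{3} + h\right)}{-3 + B}$ ($z{\left(B,h \right)} = -54 + 6 \left(\left(B + h\right) + \frac{h + \frac{17}{3}}{B - 3}\right) = -54 + 6 \left(\left(B + h\right) + \frac{\frac{17}{3} + h}{-3 + B}\right) = -54 + 6 \left(B + h + \frac{\frac{17}{3} + h}{-3 + B}\right) = -54 + \left(6 B + 6 h + \frac{6 \left(\frac{17}{3} + h\right)}{-3 + B}\right) = -54 + 6 B + 6 h + \frac{6 \left(\frac{17}{3} + h\right)}{-3 + B}$)
$z{\left(-2,6 \right)} - 296 = \frac{2 \left(98 - -72 - 36 + 3 \left(-2\right)^{2} + 3 \left(-2\right) 6\right)}{-3 - 2} - 296 = \frac{2 \left(98 + 72 - 36 + 3 \cdot 4 - 36\right)}{-5} - 296 = 2 \left(- \frac{1}{5}\right) \left(98 + 72 - 36 + 12 - 36\right) - 296 = 2 \left(- \frac{1}{5}\right) 110 - 296 = -44 - 296 = -340$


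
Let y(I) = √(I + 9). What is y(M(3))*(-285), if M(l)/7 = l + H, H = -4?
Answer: -285*√2 ≈ -403.05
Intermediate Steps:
M(l) = -28 + 7*l (M(l) = 7*(l - 4) = 7*(-4 + l) = -28 + 7*l)
y(I) = √(9 + I)
y(M(3))*(-285) = √(9 + (-28 + 7*3))*(-285) = √(9 + (-28 + 21))*(-285) = √(9 - 7)*(-285) = √2*(-285) = -285*√2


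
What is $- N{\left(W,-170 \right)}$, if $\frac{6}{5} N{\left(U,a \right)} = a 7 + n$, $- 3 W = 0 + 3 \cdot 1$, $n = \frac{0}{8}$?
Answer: $\frac{2975}{3} \approx 991.67$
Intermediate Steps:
$n = 0$ ($n = 0 \cdot \frac{1}{8} = 0$)
$W = -1$ ($W = - \frac{0 + 3 \cdot 1}{3} = - \frac{0 + 3}{3} = \left(- \frac{1}{3}\right) 3 = -1$)
$N{\left(U,a \right)} = \frac{35 a}{6}$ ($N{\left(U,a \right)} = \frac{5 \left(a 7 + 0\right)}{6} = \frac{5 \left(7 a + 0\right)}{6} = \frac{5 \cdot 7 a}{6} = \frac{35 a}{6}$)
$- N{\left(W,-170 \right)} = - \frac{35 \left(-170\right)}{6} = \left(-1\right) \left(- \frac{2975}{3}\right) = \frac{2975}{3}$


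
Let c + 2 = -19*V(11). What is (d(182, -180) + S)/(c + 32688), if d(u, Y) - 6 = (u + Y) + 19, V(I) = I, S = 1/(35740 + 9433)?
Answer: 1219672/1467083521 ≈ 0.00083136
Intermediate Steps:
S = 1/45173 ≈ 2.2137e-5
c = -211 (c = -2 - 19*11 = -2 - 209 = -211)
d(u, Y) = 25 + Y + u (d(u, Y) = 6 + ((u + Y) + 19) = 6 + ((Y + u) + 19) = 6 + (19 + Y + u) = 25 + Y + u)
(d(182, -180) + S)/(c + 32688) = ((25 - 180 + 182) + 1/45173)/(-211 + 32688) = (27 + 1/45173)/32477 = (1219672/45173)*(1/32477) = 1219672/1467083521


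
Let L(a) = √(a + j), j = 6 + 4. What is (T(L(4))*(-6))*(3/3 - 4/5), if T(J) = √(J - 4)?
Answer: -6*I*√(4 - √14)/5 ≈ -0.60993*I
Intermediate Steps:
j = 10
L(a) = √(10 + a) (L(a) = √(a + 10) = √(10 + a))
T(J) = √(-4 + J)
(T(L(4))*(-6))*(3/3 - 4/5) = (√(-4 + √(10 + 4))*(-6))*(3/3 - 4/5) = (√(-4 + √14)*(-6))*(3*(⅓) - 4*⅕) = (-6*√(-4 + √14))*(1 - ⅘) = -6*√(-4 + √14)*(⅕) = -6*√(-4 + √14)/5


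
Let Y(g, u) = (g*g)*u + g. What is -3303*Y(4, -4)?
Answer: 198180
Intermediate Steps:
Y(g, u) = g + u*g² (Y(g, u) = g²*u + g = u*g² + g = g + u*g²)
-3303*Y(4, -4) = -13212*(1 + 4*(-4)) = -13212*(1 - 16) = -13212*(-15) = -3303*(-60) = 198180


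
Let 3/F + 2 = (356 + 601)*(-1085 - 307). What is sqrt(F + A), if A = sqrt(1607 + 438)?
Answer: sqrt(-3996438 + 1774612965316*sqrt(2045))/1332146 ≈ 6.7247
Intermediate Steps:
A = sqrt(2045) ≈ 45.222
F = -3/1332146 (F = 3/(-2 + (356 + 601)*(-1085 - 307)) = 3/(-2 + 957*(-1392)) = 3/(-2 - 1332144) = 3/(-1332146) = 3*(-1/1332146) = -3/1332146 ≈ -2.2520e-6)
sqrt(F + A) = sqrt(-3/1332146 + sqrt(2045))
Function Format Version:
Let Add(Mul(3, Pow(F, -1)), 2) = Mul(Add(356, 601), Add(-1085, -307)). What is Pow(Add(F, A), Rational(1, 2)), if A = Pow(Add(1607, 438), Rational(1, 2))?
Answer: Mul(Rational(1, 1332146), Pow(Add(-3996438, Mul(1774612965316, Pow(2045, Rational(1, 2)))), Rational(1, 2))) ≈ 6.7247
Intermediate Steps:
A = Pow(2045, Rational(1, 2)) ≈ 45.222
F = Rational(-3, 1332146) (F = Mul(3, Pow(Add(-2, Mul(Add(356, 601), Add(-1085, -307))), -1)) = Mul(3, Pow(Add(-2, Mul(957, -1392)), -1)) = Mul(3, Pow(Add(-2, -1332144), -1)) = Mul(3, Pow(-1332146, -1)) = Mul(3, Rational(-1, 1332146)) = Rational(-3, 1332146) ≈ -2.2520e-6)
Pow(Add(F, A), Rational(1, 2)) = Pow(Add(Rational(-3, 1332146), Pow(2045, Rational(1, 2))), Rational(1, 2))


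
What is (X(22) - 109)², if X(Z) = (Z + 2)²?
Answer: 218089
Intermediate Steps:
X(Z) = (2 + Z)²
(X(22) - 109)² = ((2 + 22)² - 109)² = (24² - 109)² = (576 - 109)² = 467² = 218089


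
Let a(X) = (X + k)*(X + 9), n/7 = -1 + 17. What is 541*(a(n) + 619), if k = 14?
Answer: 8582965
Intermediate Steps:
n = 112 (n = 7*(-1 + 17) = 7*16 = 112)
a(X) = (9 + X)*(14 + X) (a(X) = (X + 14)*(X + 9) = (14 + X)*(9 + X) = (9 + X)*(14 + X))
541*(a(n) + 619) = 541*((126 + 112**2 + 23*112) + 619) = 541*((126 + 12544 + 2576) + 619) = 541*(15246 + 619) = 541*15865 = 8582965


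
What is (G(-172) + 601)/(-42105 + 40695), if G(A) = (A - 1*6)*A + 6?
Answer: -31223/1410 ≈ -22.144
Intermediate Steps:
G(A) = 6 + A*(-6 + A) (G(A) = (A - 6)*A + 6 = (-6 + A)*A + 6 = A*(-6 + A) + 6 = 6 + A*(-6 + A))
(G(-172) + 601)/(-42105 + 40695) = ((6 + (-172)**2 - 6*(-172)) + 601)/(-42105 + 40695) = ((6 + 29584 + 1032) + 601)/(-1410) = (30622 + 601)*(-1/1410) = 31223*(-1/1410) = -31223/1410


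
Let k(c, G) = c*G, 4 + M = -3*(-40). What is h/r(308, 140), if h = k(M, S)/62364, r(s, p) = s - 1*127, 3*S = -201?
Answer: -1943/2821971 ≈ -0.00068853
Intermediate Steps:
M = 116 (M = -4 - 3*(-40) = -4 + 120 = 116)
S = -67 (S = (⅓)*(-201) = -67)
k(c, G) = G*c
r(s, p) = -127 + s (r(s, p) = s - 127 = -127 + s)
h = -1943/15591 (h = -67*116/62364 = -7772*1/62364 = -1943/15591 ≈ -0.12462)
h/r(308, 140) = -1943/(15591*(-127 + 308)) = -1943/15591/181 = -1943/15591*1/181 = -1943/2821971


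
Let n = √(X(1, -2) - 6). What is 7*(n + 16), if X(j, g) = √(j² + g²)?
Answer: 112 + 7*√(-6 + √5) ≈ 112.0 + 13.581*I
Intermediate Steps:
X(j, g) = √(g² + j²)
n = √(-6 + √5) (n = √(√((-2)² + 1²) - 6) = √(√(4 + 1) - 6) = √(√5 - 6) = √(-6 + √5) ≈ 1.9401*I)
7*(n + 16) = 7*(√(-6 + √5) + 16) = 7*(16 + √(-6 + √5)) = 112 + 7*√(-6 + √5)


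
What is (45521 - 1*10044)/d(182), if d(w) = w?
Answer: 2729/14 ≈ 194.93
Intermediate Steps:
(45521 - 1*10044)/d(182) = (45521 - 1*10044)/182 = (45521 - 10044)*(1/182) = 35477*(1/182) = 2729/14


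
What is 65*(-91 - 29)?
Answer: -7800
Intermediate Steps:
65*(-91 - 29) = 65*(-120) = -7800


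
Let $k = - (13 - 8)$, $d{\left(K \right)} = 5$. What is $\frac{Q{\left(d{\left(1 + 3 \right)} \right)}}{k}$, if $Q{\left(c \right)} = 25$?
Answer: $-5$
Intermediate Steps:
$k = -5$ ($k = - (13 - 8) = \left(-1\right) 5 = -5$)
$\frac{Q{\left(d{\left(1 + 3 \right)} \right)}}{k} = \frac{25}{-5} = 25 \left(- \frac{1}{5}\right) = -5$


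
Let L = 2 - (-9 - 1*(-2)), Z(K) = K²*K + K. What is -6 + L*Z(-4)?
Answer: -618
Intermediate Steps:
Z(K) = K + K³ (Z(K) = K³ + K = K + K³)
L = 9 (L = 2 - (-9 + 2) = 2 - 1*(-7) = 2 + 7 = 9)
-6 + L*Z(-4) = -6 + 9*(-4 + (-4)³) = -6 + 9*(-4 - 64) = -6 + 9*(-68) = -6 - 612 = -618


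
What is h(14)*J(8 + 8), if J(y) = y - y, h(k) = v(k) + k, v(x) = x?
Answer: 0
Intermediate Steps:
h(k) = 2*k (h(k) = k + k = 2*k)
J(y) = 0
h(14)*J(8 + 8) = (2*14)*0 = 28*0 = 0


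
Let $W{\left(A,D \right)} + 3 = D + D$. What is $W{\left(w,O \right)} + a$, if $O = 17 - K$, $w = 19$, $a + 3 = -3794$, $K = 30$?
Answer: $-3826$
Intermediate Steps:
$a = -3797$ ($a = -3 - 3794 = -3797$)
$O = -13$ ($O = 17 - 30 = -13$)
$W{\left(A,D \right)} = -3 + 2 D$ ($W{\left(A,D \right)} = -3 + \left(D + D\right) = -3 + 2 D$)
$W{\left(w,O \right)} + a = \left(-3 + 2 \left(-13\right)\right) - 3797 = \left(-3 - 26\right) - 3797 = -29 - 3797 = -3826$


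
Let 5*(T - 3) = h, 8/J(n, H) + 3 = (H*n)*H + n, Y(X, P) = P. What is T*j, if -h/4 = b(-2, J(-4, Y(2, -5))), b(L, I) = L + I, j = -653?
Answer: -1627929/535 ≈ -3042.9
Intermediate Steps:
J(n, H) = 8/(-3 + n + n*H²) (J(n, H) = 8/(-3 + ((H*n)*H + n)) = 8/(-3 + (n*H² + n)) = 8/(-3 + (n + n*H²)) = 8/(-3 + n + n*H²))
b(L, I) = I + L
h = 888/107 (h = -4*(8/(-3 - 4 - 4*(-5)²) - 2) = -4*(8/(-3 - 4 - 4*25) - 2) = -4*(8/(-3 - 4 - 100) - 2) = -4*(8/(-107) - 2) = -4*(8*(-1/107) - 2) = -4*(-8/107 - 2) = -4*(-222/107) = 888/107 ≈ 8.2991)
T = 2493/535 (T = 3 + (⅕)*(888/107) = 3 + 888/535 = 2493/535 ≈ 4.6598)
T*j = (2493/535)*(-653) = -1627929/535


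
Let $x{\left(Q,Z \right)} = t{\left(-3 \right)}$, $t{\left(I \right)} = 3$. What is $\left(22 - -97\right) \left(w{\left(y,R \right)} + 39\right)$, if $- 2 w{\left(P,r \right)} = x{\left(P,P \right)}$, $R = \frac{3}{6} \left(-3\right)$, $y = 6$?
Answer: $\frac{8925}{2} \approx 4462.5$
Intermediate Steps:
$x{\left(Q,Z \right)} = 3$
$R = - \frac{3}{2}$ ($R = 3 \cdot \frac{1}{6} \left(-3\right) = \frac{1}{2} \left(-3\right) = - \frac{3}{2} \approx -1.5$)
$w{\left(P,r \right)} = - \frac{3}{2}$ ($w{\left(P,r \right)} = \left(- \frac{1}{2}\right) 3 = - \frac{3}{2}$)
$\left(22 - -97\right) \left(w{\left(y,R \right)} + 39\right) = \left(22 - -97\right) \left(- \frac{3}{2} + 39\right) = \left(22 + 97\right) \frac{75}{2} = 119 \cdot \frac{75}{2} = \frac{8925}{2}$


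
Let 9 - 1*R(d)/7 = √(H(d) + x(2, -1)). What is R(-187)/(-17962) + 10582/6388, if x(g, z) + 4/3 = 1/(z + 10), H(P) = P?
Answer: 3386990/2048951 + 11*I*√14/7698 ≈ 1.653 + 0.0053466*I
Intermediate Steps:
x(g, z) = -4/3 + 1/(10 + z) (x(g, z) = -4/3 + 1/(z + 10) = -4/3 + 1/(10 + z))
R(d) = 63 - 7*√(-11/9 + d) (R(d) = 63 - 7*√(d + (-37 - 4*(-1))/(3*(10 - 1))) = 63 - 7*√(d + (⅓)*(-37 + 4)/9) = 63 - 7*√(d + (⅓)*(⅑)*(-33)) = 63 - 7*√(d - 11/9) = 63 - 7*√(-11/9 + d))
R(-187)/(-17962) + 10582/6388 = (63 - 7*√(-11 + 9*(-187))/3)/(-17962) + 10582/6388 = (63 - 7*√(-11 - 1683)/3)*(-1/17962) + 10582*(1/6388) = (63 - 77*I*√14/3)*(-1/17962) + 5291/3194 = (-9/2566 + 11*I*√14/7698) + 5291/3194 = 3386990/2048951 + 11*I*√14/7698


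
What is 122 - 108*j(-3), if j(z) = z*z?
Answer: -850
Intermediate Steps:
j(z) = z²
122 - 108*j(-3) = 122 - 108*(-3)² = 122 - 108*9 = 122 - 972 = -850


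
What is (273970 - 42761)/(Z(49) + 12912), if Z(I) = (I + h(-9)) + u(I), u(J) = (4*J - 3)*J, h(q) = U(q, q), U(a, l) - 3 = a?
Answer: 231209/22412 ≈ 10.316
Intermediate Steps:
U(a, l) = 3 + a
h(q) = 3 + q
u(J) = J*(-3 + 4*J) (u(J) = (-3 + 4*J)*J = J*(-3 + 4*J))
Z(I) = -6 + I + I*(-3 + 4*I) (Z(I) = (I + (3 - 9)) + I*(-3 + 4*I) = (I - 6) + I*(-3 + 4*I) = (-6 + I) + I*(-3 + 4*I) = -6 + I + I*(-3 + 4*I))
(273970 - 42761)/(Z(49) + 12912) = (273970 - 42761)/((-6 + 49 + 49*(-3 + 4*49)) + 12912) = 231209/((-6 + 49 + 49*(-3 + 196)) + 12912) = 231209/((-6 + 49 + 49*193) + 12912) = 231209/((-6 + 49 + 9457) + 12912) = 231209/(9500 + 12912) = 231209/22412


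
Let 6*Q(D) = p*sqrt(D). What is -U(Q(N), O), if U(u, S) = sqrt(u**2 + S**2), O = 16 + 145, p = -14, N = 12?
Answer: -7*sqrt(4773)/3 ≈ -161.20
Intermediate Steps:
O = 161
Q(D) = -7*sqrt(D)/3 (Q(D) = (-14*sqrt(D))/6 = -7*sqrt(D)/3)
U(u, S) = sqrt(S**2 + u**2)
-U(Q(N), O) = -sqrt(161**2 + (-14*sqrt(3)/3)**2) = -sqrt(25921 + (-14*sqrt(3)/3)**2) = -sqrt(25921 + 196/3) = -sqrt(77959/3) = -7*sqrt(4773)/3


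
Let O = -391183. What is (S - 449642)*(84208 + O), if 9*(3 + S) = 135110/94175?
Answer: 1559873921556145/11301 ≈ 1.3803e+11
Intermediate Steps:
S = -481523/169515 (S = -3 + (135110/94175)/9 = -3 + (135110*(1/94175))/9 = -3 + (⅑)*(27022/18835) = -3 + 27022/169515 = -481523/169515 ≈ -2.8406)
(S - 449642)*(84208 + O) = (-481523/169515 - 449642)*(84208 - 391183) = -76221545153/169515*(-306975) = 1559873921556145/11301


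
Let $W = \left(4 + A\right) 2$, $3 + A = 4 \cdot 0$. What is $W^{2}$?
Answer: $4$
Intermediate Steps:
$A = -3$ ($A = -3 + 4 \cdot 0 = -3 + 0 = -3$)
$W = 2$ ($W = \left(4 - 3\right) 2 = 1 \cdot 2 = 2$)
$W^{2} = 2^{2} = 4$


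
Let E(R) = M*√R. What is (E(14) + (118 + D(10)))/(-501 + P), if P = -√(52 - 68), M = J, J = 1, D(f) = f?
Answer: -(128 + √14)*(501 - 4*I)/251017 ≈ -0.26294 + 0.0020993*I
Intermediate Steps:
M = 1
P = -4*I (P = -√(-16) = -4*I ≈ -4.0*I)
E(R) = √R (E(R) = 1*√R = √R)
(E(14) + (118 + D(10)))/(-501 + P) = (√14 + (118 + 10))/(-501 - 4*I) = (√14 + 128)*((-501 + 4*I)/251017) = (128 + √14)*((-501 + 4*I)/251017) = (-501 + 4*I)*(128 + √14)/251017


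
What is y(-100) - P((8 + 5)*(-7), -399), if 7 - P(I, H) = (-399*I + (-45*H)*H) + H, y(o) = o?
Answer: -7128242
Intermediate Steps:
P(I, H) = 7 - H + 45*H² + 399*I (P(I, H) = 7 - ((-399*I + (-45*H)*H) + H) = 7 - ((-399*I - 45*H²) + H) = 7 - (H - 399*I - 45*H²) = 7 + (-H + 45*H² + 399*I) = 7 - H + 45*H² + 399*I)
y(-100) - P((8 + 5)*(-7), -399) = -100 - (7 - 1*(-399) + 45*(-399)² + 399*((8 + 5)*(-7))) = -100 - (7 + 399 + 45*159201 + 399*(13*(-7))) = -100 - (7 + 399 + 7164045 + 399*(-91)) = -100 - (7 + 399 + 7164045 - 36309) = -100 - 1*7128142 = -100 - 7128142 = -7128242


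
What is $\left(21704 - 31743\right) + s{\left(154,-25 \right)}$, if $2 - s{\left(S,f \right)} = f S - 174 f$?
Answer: $-10537$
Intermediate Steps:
$s{\left(S,f \right)} = 2 + 174 f - S f$ ($s{\left(S,f \right)} = 2 - \left(f S - 174 f\right) = 2 - \left(S f - 174 f\right) = 2 - \left(- 174 f + S f\right) = 2 + 174 f - S f$)
$\left(21704 - 31743\right) + s{\left(154,-25 \right)} = \left(21704 - 31743\right) + \left(2 + 174 \left(-25\right) - 154 \left(-25\right)\right) = -10039 + \left(2 - 4350 + 3850\right) = -10039 - 498 = -10537$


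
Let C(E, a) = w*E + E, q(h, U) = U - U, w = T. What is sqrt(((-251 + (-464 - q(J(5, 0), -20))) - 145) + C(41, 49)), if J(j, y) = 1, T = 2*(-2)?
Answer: I*sqrt(983) ≈ 31.353*I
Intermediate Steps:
T = -4
w = -4
q(h, U) = 0
C(E, a) = -3*E (C(E, a) = -4*E + E = -3*E)
sqrt(((-251 + (-464 - q(J(5, 0), -20))) - 145) + C(41, 49)) = sqrt(((-251 + (-464 - 1*0)) - 145) - 3*41) = sqrt(((-251 + (-464 + 0)) - 145) - 123) = sqrt(((-251 - 464) - 145) - 123) = sqrt((-715 - 145) - 123) = sqrt(-860 - 123) = sqrt(-983) = I*sqrt(983)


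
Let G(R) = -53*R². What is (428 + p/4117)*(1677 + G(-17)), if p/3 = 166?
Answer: -24041509360/4117 ≈ -5.8396e+6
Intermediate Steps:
p = 498 (p = 3*166 = 498)
(428 + p/4117)*(1677 + G(-17)) = (428 + 498/4117)*(1677 - 53*(-17)²) = (428 + 498*(1/4117))*(1677 - 53*289) = (428 + 498/4117)*(1677 - 15317) = (1762574/4117)*(-13640) = -24041509360/4117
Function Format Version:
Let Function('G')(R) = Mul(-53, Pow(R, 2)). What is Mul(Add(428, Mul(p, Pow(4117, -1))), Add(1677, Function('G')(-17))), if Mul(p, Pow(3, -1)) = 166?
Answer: Rational(-24041509360, 4117) ≈ -5.8396e+6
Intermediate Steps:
p = 498 (p = Mul(3, 166) = 498)
Mul(Add(428, Mul(p, Pow(4117, -1))), Add(1677, Function('G')(-17))) = Mul(Add(428, Mul(498, Pow(4117, -1))), Add(1677, Mul(-53, Pow(-17, 2)))) = Mul(Add(428, Mul(498, Rational(1, 4117))), Add(1677, Mul(-53, 289))) = Mul(Add(428, Rational(498, 4117)), Add(1677, -15317)) = Mul(Rational(1762574, 4117), -13640) = Rational(-24041509360, 4117)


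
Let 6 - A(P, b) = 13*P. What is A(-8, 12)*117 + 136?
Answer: 13006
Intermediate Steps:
A(P, b) = 6 - 13*P
A(-8, 12)*117 + 136 = (6 - 13*(-8))*117 + 136 = (6 + 104)*117 + 136 = 110*117 + 136 = 12870 + 136 = 13006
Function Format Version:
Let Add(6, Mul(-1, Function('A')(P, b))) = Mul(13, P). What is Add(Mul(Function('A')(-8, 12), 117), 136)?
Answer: 13006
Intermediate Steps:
Function('A')(P, b) = Add(6, Mul(-13, P)) (Function('A')(P, b) = Add(6, Mul(-1, Mul(13, P))) = Add(6, Mul(-13, P)))
Add(Mul(Function('A')(-8, 12), 117), 136) = Add(Mul(Add(6, Mul(-13, -8)), 117), 136) = Add(Mul(Add(6, 104), 117), 136) = Add(Mul(110, 117), 136) = Add(12870, 136) = 13006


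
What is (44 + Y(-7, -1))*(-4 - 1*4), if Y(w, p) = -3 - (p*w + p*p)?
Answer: -264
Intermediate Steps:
Y(w, p) = -3 - p**2 - p*w (Y(w, p) = -3 - (p*w + p**2) = -3 - (p**2 + p*w) = -3 + (-p**2 - p*w) = -3 - p**2 - p*w)
(44 + Y(-7, -1))*(-4 - 1*4) = (44 + (-3 - 1*(-1)**2 - 1*(-1)*(-7)))*(-4 - 1*4) = (44 + (-3 - 1*1 - 7))*(-4 - 4) = (44 + (-3 - 1 - 7))*(-8) = (44 - 11)*(-8) = 33*(-8) = -264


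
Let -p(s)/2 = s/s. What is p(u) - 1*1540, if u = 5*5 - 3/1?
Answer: -1542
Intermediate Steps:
u = 22 (u = 25 - 3*1 = 25 - 3 = 22)
p(s) = -2 (p(s) = -2*s/s = -2*1 = -2)
p(u) - 1*1540 = -2 - 1*1540 = -2 - 1540 = -1542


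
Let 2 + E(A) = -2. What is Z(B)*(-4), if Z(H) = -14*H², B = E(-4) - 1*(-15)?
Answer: 6776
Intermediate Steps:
E(A) = -4 (E(A) = -2 - 2 = -4)
B = 11 (B = -4 - 1*(-15) = -4 + 15 = 11)
Z(B)*(-4) = -14*11²*(-4) = -14*121*(-4) = -1694*(-4) = 6776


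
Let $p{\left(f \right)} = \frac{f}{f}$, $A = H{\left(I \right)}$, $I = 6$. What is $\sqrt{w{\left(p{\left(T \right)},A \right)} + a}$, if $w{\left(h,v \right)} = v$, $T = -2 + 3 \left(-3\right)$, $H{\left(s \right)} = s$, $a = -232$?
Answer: $i \sqrt{226} \approx 15.033 i$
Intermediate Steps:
$A = 6$
$T = -11$ ($T = -2 - 9 = -11$)
$p{\left(f \right)} = 1$
$\sqrt{w{\left(p{\left(T \right)},A \right)} + a} = \sqrt{6 - 232} = \sqrt{-226} = i \sqrt{226}$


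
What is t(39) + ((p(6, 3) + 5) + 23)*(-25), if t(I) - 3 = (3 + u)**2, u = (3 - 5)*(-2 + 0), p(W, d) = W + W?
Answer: -948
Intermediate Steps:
p(W, d) = 2*W
u = 4 (u = -2*(-2) = 4)
t(I) = 52 (t(I) = 3 + (3 + 4)**2 = 3 + 7**2 = 3 + 49 = 52)
t(39) + ((p(6, 3) + 5) + 23)*(-25) = 52 + ((2*6 + 5) + 23)*(-25) = 52 + ((12 + 5) + 23)*(-25) = 52 + (17 + 23)*(-25) = 52 + 40*(-25) = 52 - 1000 = -948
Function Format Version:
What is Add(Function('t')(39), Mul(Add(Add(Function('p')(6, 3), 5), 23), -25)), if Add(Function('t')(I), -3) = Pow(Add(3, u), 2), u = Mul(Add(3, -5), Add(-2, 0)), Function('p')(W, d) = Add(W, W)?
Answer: -948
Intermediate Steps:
Function('p')(W, d) = Mul(2, W)
u = 4 (u = Mul(-2, -2) = 4)
Function('t')(I) = 52 (Function('t')(I) = Add(3, Pow(Add(3, 4), 2)) = Add(3, Pow(7, 2)) = Add(3, 49) = 52)
Add(Function('t')(39), Mul(Add(Add(Function('p')(6, 3), 5), 23), -25)) = Add(52, Mul(Add(Add(Mul(2, 6), 5), 23), -25)) = Add(52, Mul(Add(Add(12, 5), 23), -25)) = Add(52, Mul(Add(17, 23), -25)) = Add(52, Mul(40, -25)) = Add(52, -1000) = -948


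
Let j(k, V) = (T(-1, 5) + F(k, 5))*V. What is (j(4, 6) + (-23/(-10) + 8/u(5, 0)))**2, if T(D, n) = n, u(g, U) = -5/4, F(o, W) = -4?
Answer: 361/100 ≈ 3.6100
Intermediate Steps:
u(g, U) = -5/4 (u(g, U) = -5*1/4 = -5/4)
j(k, V) = V (j(k, V) = (5 - 4)*V = 1*V = V)
(j(4, 6) + (-23/(-10) + 8/u(5, 0)))**2 = (6 + (-23/(-10) + 8/(-5/4)))**2 = (6 + (-23*(-1/10) + 8*(-4/5)))**2 = (6 + (23/10 - 32/5))**2 = (6 - 41/10)**2 = (19/10)**2 = 361/100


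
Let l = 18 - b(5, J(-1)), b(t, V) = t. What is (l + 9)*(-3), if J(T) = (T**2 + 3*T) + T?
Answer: -66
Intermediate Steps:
J(T) = T**2 + 4*T
l = 13 (l = 18 - 1*5 = 18 - 5 = 13)
(l + 9)*(-3) = (13 + 9)*(-3) = 22*(-3) = -66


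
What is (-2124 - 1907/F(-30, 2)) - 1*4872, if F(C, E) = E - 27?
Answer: -172993/25 ≈ -6919.7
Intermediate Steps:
F(C, E) = -27 + E
(-2124 - 1907/F(-30, 2)) - 1*4872 = (-2124 - 1907/(-27 + 2)) - 1*4872 = (-2124 - 1907/(-25)) - 4872 = (-2124 - 1907*(-1)/25) - 4872 = (-2124 - 1*(-1907/25)) - 4872 = (-2124 + 1907/25) - 4872 = -51193/25 - 4872 = -172993/25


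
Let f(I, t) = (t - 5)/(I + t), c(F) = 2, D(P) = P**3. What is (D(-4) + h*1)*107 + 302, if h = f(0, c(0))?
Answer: -13413/2 ≈ -6706.5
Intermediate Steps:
f(I, t) = (-5 + t)/(I + t)
h = -3/2 (h = (-5 + 2)/(0 + 2) = -3/2 ≈ -1.5000)
(D(-4) + h*1)*107 + 302 = ((-4)**3 - 3/2*1)*107 + 302 = (-64 - 3/2)*107 + 302 = -131/2*107 + 302 = -14017/2 + 302 = -13413/2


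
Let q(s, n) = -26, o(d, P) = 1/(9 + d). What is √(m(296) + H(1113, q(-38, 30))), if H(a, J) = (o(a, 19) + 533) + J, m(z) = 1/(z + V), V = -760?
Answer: √2147081735931/65076 ≈ 22.517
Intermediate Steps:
m(z) = 1/(-760 + z) (m(z) = 1/(z - 760) = 1/(-760 + z))
H(a, J) = 533 + J + 1/(9 + a) (H(a, J) = (1/(9 + a) + 533) + J = (533 + 1/(9 + a)) + J = 533 + J + 1/(9 + a))
√(m(296) + H(1113, q(-38, 30))) = √(1/(-760 + 296) + (1 + (9 + 1113)*(533 - 26))/(9 + 1113)) = √(1/(-464) + (1 + 1122*507)/1122) = √(-1/464 + (1 + 568854)/1122) = √(-1/464 + (1/1122)*568855) = √(-1/464 + 568855/1122) = √(131973799/260304) = √2147081735931/65076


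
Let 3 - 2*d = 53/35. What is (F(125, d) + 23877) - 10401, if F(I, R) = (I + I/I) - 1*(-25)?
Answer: 13627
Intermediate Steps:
d = 26/35 (d = 3/2 - 53/(2*35) = 3/2 - ½*53/35 = 3/2 - 53/70 = 26/35 ≈ 0.74286)
F(I, R) = 26 + I (F(I, R) = (I + 1) + 25 = (1 + I) + 25 = 26 + I)
(F(125, d) + 23877) - 10401 = ((26 + 125) + 23877) - 10401 = (151 + 23877) - 10401 = 24028 - 10401 = 13627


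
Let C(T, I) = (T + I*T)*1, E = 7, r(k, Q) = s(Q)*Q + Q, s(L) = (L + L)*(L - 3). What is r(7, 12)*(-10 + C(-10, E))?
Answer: -234360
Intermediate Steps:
s(L) = 2*L*(-3 + L) (s(L) = (2*L)*(-3 + L) = 2*L*(-3 + L))
r(k, Q) = Q + 2*Q**2*(-3 + Q) (r(k, Q) = (2*Q*(-3 + Q))*Q + Q = 2*Q**2*(-3 + Q) + Q = Q + 2*Q**2*(-3 + Q))
C(T, I) = T + I*T
r(7, 12)*(-10 + C(-10, E)) = (12*(1 + 2*12*(-3 + 12)))*(-10 - 10*(1 + 7)) = (12*(1 + 2*12*9))*(-10 - 10*8) = (12*(1 + 216))*(-10 - 80) = (12*217)*(-90) = 2604*(-90) = -234360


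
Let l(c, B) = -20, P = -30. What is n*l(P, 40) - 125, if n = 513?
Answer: -10385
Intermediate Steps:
n*l(P, 40) - 125 = 513*(-20) - 125 = -10260 - 125 = -10385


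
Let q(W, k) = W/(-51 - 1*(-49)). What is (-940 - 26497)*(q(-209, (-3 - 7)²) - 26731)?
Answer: 1461102561/2 ≈ 7.3055e+8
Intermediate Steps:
q(W, k) = -W/2 (q(W, k) = W/(-51 + 49) = W/(-2) = W*(-½) = -W/2)
(-940 - 26497)*(q(-209, (-3 - 7)²) - 26731) = (-940 - 26497)*(-½*(-209) - 26731) = -27437*(209/2 - 26731) = -27437*(-53253/2) = 1461102561/2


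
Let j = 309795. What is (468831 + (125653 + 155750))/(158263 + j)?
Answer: 375117/234029 ≈ 1.6029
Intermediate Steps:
(468831 + (125653 + 155750))/(158263 + j) = (468831 + (125653 + 155750))/(158263 + 309795) = (468831 + 281403)/468058 = 750234*(1/468058) = 375117/234029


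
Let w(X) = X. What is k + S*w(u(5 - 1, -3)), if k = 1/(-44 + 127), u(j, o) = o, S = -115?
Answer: 28636/83 ≈ 345.01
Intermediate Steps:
k = 1/83 ≈ 0.012048
k + S*w(u(5 - 1, -3)) = 1/83 - 115*(-3) = 1/83 + 345 = 28636/83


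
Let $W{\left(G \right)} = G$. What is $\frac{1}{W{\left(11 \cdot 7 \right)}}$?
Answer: $\frac{1}{77} \approx 0.012987$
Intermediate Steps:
$\frac{1}{W{\left(11 \cdot 7 \right)}} = \frac{1}{11 \cdot 7} = \frac{1}{77}$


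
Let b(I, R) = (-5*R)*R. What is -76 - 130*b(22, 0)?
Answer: -76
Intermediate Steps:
b(I, R) = -5*R²
-76 - 130*b(22, 0) = -76 - (-650)*0² = -76 - (-650)*0 = -76 - 130*0 = -76 + 0 = -76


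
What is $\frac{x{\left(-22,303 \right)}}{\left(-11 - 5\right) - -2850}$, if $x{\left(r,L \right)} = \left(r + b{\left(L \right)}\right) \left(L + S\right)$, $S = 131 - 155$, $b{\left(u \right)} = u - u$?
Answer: $- \frac{3069}{1417} \approx -2.1658$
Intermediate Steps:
$b{\left(u \right)} = 0$
$S = -24$
$x{\left(r,L \right)} = r \left(-24 + L\right)$ ($x{\left(r,L \right)} = \left(r + 0\right) \left(L - 24\right) = r \left(-24 + L\right)$)
$\frac{x{\left(-22,303 \right)}}{\left(-11 - 5\right) - -2850} = \frac{\left(-22\right) \left(-24 + 303\right)}{\left(-11 - 5\right) - -2850} = \frac{\left(-22\right) 279}{-16 + 2850} = - \frac{6138}{2834} = \left(-6138\right) \frac{1}{2834} = - \frac{3069}{1417}$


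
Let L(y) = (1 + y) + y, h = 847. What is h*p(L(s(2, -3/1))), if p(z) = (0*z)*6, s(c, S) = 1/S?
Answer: 0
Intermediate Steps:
L(y) = 1 + 2*y
p(z) = 0 (p(z) = 0*6 = 0)
h*p(L(s(2, -3/1))) = 847*0 = 0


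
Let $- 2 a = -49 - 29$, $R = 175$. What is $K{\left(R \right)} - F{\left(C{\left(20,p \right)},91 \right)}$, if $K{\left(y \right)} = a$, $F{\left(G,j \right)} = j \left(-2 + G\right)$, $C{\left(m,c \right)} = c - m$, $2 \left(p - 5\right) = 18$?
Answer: $767$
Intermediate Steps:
$p = 14$ ($p = 5 + \frac{1}{2} \cdot 18 = 5 + 9 = 14$)
$a = 39$ ($a = - \frac{-49 - 29}{2} = \left(- \frac{1}{2}\right) \left(-78\right) = 39$)
$K{\left(y \right)} = 39$
$K{\left(R \right)} - F{\left(C{\left(20,p \right)},91 \right)} = 39 - 91 \left(-2 + \left(14 - 20\right)\right) = 39 - 91 \left(-2 - 6\right) = 39 - 91 \left(-8\right) = 39 - -728 = 39 + 728 = 767$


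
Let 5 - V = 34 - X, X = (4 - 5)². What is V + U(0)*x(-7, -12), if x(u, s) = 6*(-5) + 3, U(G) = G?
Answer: -28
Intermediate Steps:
x(u, s) = -27 (x(u, s) = -30 + 3 = -27)
X = 1 (X = (-1)² = 1)
V = -28 (V = 5 - (34 - 1*1) = 5 - (34 - 1) = 5 - 1*33 = 5 - 33 = -28)
V + U(0)*x(-7, -12) = -28 + 0*(-27) = -28 + 0 = -28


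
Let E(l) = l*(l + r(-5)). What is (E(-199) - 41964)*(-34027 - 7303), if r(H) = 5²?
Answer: 303279540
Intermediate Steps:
r(H) = 25
E(l) = l*(25 + l) (E(l) = l*(l + 25) = l*(25 + l))
(E(-199) - 41964)*(-34027 - 7303) = (-199*(25 - 199) - 41964)*(-34027 - 7303) = (-199*(-174) - 41964)*(-41330) = (34626 - 41964)*(-41330) = -7338*(-41330) = 303279540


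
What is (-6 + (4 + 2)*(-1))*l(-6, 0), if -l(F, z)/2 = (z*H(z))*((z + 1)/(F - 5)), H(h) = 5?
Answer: 0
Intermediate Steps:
l(F, z) = -10*z*(1 + z)/(-5 + F) (l(F, z) = -2*z*5*(z + 1)/(F - 5) = -2*5*z*(1 + z)/(-5 + F) = -10*z*(1 + z)/(-5 + F))
(-6 + (4 + 2)*(-1))*l(-6, 0) = (-6 + (4 + 2)*(-1))*(-10*0*(1 + 0)/(-5 - 6)) = (-6 + 6*(-1))*(-10*0*1/(-11)) = (-6 - 6)*(-10*0*(-1/11)*1) = -12*0 = 0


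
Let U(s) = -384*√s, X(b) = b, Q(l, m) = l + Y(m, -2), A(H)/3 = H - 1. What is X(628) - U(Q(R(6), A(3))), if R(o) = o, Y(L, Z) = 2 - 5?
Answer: 628 + 384*√3 ≈ 1293.1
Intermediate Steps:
Y(L, Z) = -3
A(H) = -3 + 3*H (A(H) = 3*(H - 1) = 3*(-1 + H) = -3 + 3*H)
Q(l, m) = -3 + l (Q(l, m) = l - 3 = -3 + l)
X(628) - U(Q(R(6), A(3))) = 628 - (-384)*√(-3 + 6) = 628 - (-384)*√3 = 628 + 384*√3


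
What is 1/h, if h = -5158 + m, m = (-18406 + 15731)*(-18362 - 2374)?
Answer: 1/55463642 ≈ 1.8030e-8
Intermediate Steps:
m = 55468800 (m = -2675*(-20736) = 55468800)
h = 55463642 (h = -5158 + 55468800 = 55463642)
1/h = 1/55463642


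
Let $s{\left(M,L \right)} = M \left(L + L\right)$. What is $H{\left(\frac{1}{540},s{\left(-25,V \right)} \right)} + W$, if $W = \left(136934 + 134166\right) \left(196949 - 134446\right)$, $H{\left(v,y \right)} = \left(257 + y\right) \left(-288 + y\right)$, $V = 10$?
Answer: $16944754784$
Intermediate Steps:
$s{\left(M,L \right)} = 2 L M$ ($s{\left(M,L \right)} = M 2 L = 2 L M$)
$H{\left(v,y \right)} = \left(-288 + y\right) \left(257 + y\right)$
$W = 16944563300$ ($W = 271100 \cdot 62503 = 16944563300$)
$H{\left(\frac{1}{540},s{\left(-25,V \right)} \right)} + W = \left(-74016 + \left(2 \cdot 10 \left(-25\right)\right)^{2} - 31 \cdot 2 \cdot 10 \left(-25\right)\right) + 16944563300 = \left(-74016 + \left(-500\right)^{2} - -15500\right) + 16944563300 = \left(-74016 + 250000 + 15500\right) + 16944563300 = 191484 + 16944563300 = 16944754784$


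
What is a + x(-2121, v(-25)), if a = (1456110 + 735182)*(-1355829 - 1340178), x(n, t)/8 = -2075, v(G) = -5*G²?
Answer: -5907738587644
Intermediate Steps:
x(n, t) = -16600 (x(n, t) = 8*(-2075) = -16600)
a = -5907738571044 (a = 2191292*(-2696007) = -5907738571044)
a + x(-2121, v(-25)) = -5907738571044 - 16600 = -5907738587644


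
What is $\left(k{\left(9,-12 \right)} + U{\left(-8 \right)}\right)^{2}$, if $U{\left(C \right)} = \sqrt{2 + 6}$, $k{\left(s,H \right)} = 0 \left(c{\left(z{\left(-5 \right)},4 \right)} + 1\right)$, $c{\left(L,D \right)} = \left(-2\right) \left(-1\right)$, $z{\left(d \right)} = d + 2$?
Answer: $8$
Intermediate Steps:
$z{\left(d \right)} = 2 + d$
$c{\left(L,D \right)} = 2$
$k{\left(s,H \right)} = 0$ ($k{\left(s,H \right)} = 0 \left(2 + 1\right) = 0 \cdot 3 = 0$)
$U{\left(C \right)} = 2 \sqrt{2}$ ($U{\left(C \right)} = \sqrt{8} = 2 \sqrt{2}$)
$\left(k{\left(9,-12 \right)} + U{\left(-8 \right)}\right)^{2} = \left(0 + 2 \sqrt{2}\right)^{2} = \left(2 \sqrt{2}\right)^{2} = 8$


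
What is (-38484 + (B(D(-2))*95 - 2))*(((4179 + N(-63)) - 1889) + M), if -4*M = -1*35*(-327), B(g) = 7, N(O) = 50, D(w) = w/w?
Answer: 78856785/4 ≈ 1.9714e+7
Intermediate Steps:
D(w) = 1
M = -11445/4 (M = -(-1*35)*(-327)/4 = -(-35)*(-327)/4 = -1/4*11445 = -11445/4 ≈ -2861.3)
(-38484 + (B(D(-2))*95 - 2))*(((4179 + N(-63)) - 1889) + M) = (-38484 + (7*95 - 2))*(((4179 + 50) - 1889) - 11445/4) = (-38484 + (665 - 2))*((4229 - 1889) - 11445/4) = (-38484 + 663)*(2340 - 11445/4) = -37821*(-2085/4) = 78856785/4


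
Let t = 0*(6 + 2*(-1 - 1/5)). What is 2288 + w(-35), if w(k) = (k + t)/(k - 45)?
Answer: 36615/16 ≈ 2288.4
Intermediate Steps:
t = 0 (t = 0*(6 + 2*(-1 - 1*⅕)) = 0*(6 + 2*(-1 - ⅕)) = 0*(6 + 2*(-6/5)) = 0*(6 - 12/5) = 0*(18/5) = 0)
w(k) = k/(-45 + k) (w(k) = (k + 0)/(k - 45) = k/(-45 + k))
2288 + w(-35) = 2288 - 35/(-45 - 35) = 2288 - 35/(-80) = 2288 - 35*(-1/80) = 2288 + 7/16 = 36615/16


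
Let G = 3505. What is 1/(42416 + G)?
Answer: 1/45921 ≈ 2.1777e-5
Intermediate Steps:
1/(42416 + G) = 1/(42416 + 3505) = 1/45921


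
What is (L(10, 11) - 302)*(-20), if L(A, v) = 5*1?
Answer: 5940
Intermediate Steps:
L(A, v) = 5
(L(10, 11) - 302)*(-20) = (5 - 302)*(-20) = -297*(-20) = 5940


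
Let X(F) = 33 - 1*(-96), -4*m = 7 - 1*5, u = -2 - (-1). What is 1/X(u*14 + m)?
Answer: 1/129 ≈ 0.0077519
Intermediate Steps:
u = -1 (u = -2 - 1*(-1) = -2 + 1 = -1)
m = -1/2 (m = -(7 - 1*5)/4 = -(7 - 5)/4 = -1/4*2 = -1/2 ≈ -0.50000)
X(F) = 129 (X(F) = 33 + 96 = 129)
1/X(u*14 + m) = 1/129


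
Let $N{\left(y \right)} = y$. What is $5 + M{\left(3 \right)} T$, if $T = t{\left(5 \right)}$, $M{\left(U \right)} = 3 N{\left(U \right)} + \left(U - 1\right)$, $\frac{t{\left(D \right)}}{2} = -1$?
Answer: $-17$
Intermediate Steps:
$t{\left(D \right)} = -2$ ($t{\left(D \right)} = 2 \left(-1\right) = -2$)
$M{\left(U \right)} = -1 + 4 U$ ($M{\left(U \right)} = 3 U + \left(U - 1\right) = 3 U + \left(-1 + U\right) = -1 + 4 U$)
$T = -2$
$5 + M{\left(3 \right)} T = 5 + \left(-1 + 4 \cdot 3\right) \left(-2\right) = 5 + \left(-1 + 12\right) \left(-2\right) = 5 + 11 \left(-2\right) = 5 - 22 = -17$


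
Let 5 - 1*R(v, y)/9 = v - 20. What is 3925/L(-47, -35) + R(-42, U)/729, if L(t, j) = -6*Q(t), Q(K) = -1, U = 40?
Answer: 106109/162 ≈ 654.99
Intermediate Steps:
R(v, y) = 225 - 9*v (R(v, y) = 45 - 9*(v - 20) = 45 - 9*(-20 + v) = 45 + (180 - 9*v) = 225 - 9*v)
L(t, j) = 6 (L(t, j) = -6*(-1) = 6)
3925/L(-47, -35) + R(-42, U)/729 = 3925/6 + (225 - 9*(-42))/729 = 3925*(1/6) + (225 + 378)*(1/729) = 3925/6 + 603*(1/729) = 3925/6 + 67/81 = 106109/162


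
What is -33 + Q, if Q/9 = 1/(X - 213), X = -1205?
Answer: -46803/1418 ≈ -33.006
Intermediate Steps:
Q = -9/1418 (Q = 9/(-1205 - 213) = 9/(-1418) = 9*(-1/1418) = -9/1418 ≈ -0.0063470)
-33 + Q = -33 - 9/1418 = -46803/1418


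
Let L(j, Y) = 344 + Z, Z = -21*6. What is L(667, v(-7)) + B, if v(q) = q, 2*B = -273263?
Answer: -272827/2 ≈ -1.3641e+5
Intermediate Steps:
Z = -126
B = -273263/2 (B = (1/2)*(-273263) = -273263/2 ≈ -1.3663e+5)
L(j, Y) = 218 (L(j, Y) = 344 - 126 = 218)
L(667, v(-7)) + B = 218 - 273263/2 = -272827/2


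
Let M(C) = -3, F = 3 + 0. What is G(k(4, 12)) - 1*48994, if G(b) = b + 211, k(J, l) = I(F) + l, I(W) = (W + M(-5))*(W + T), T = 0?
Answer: -48771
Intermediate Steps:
F = 3
I(W) = W*(-3 + W) (I(W) = (W - 3)*(W + 0) = (-3 + W)*W = W*(-3 + W))
k(J, l) = l (k(J, l) = 3*(-3 + 3) + l = 3*0 + l = 0 + l = l)
G(b) = 211 + b
G(k(4, 12)) - 1*48994 = (211 + 12) - 1*48994 = 223 - 48994 = -48771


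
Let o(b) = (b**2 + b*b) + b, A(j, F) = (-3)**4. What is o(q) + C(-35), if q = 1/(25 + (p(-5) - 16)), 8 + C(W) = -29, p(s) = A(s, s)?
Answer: -74902/2025 ≈ -36.989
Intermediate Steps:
A(j, F) = 81
p(s) = 81
C(W) = -37 (C(W) = -8 - 29 = -37)
q = 1/90 (q = 1/(25 + (81 - 16)) = 1/(25 + 65) = 1/90 ≈ 0.011111)
o(b) = b + 2*b**2 (o(b) = (b**2 + b**2) + b = 2*b**2 + b = b + 2*b**2)
o(q) + C(-35) = (1 + 2*(1/90))/90 - 37 = (1 + 1/45)/90 - 37 = (1/90)*(46/45) - 37 = 23/2025 - 37 = -74902/2025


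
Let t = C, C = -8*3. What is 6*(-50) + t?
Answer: -324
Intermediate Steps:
C = -24
t = -24
6*(-50) + t = 6*(-50) - 24 = -300 - 24 = -324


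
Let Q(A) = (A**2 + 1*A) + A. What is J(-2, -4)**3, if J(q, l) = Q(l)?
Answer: 512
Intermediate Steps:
Q(A) = A**2 + 2*A (Q(A) = (A**2 + A) + A = (A + A**2) + A = A**2 + 2*A)
J(q, l) = l*(2 + l)
J(-2, -4)**3 = (-4*(2 - 4))**3 = (-4*(-2))**3 = 8**3 = 512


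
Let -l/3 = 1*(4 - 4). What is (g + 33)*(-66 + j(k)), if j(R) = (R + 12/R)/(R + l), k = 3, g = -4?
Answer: -5539/3 ≈ -1846.3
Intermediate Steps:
l = 0 (l = -3*(4 - 4) = -3*0 = 0)
j(R) = (R + 12/R)/R (j(R) = (R + 12/R)/(R + 0) = (R + 12/R)/R)
(g + 33)*(-66 + j(k)) = (-4 + 33)*(-66 + (1 + 12/3**2)) = 29*(-66 + (1 + 12*(1/9))) = 29*(-66 + (1 + 4/3)) = 29*(-66 + 7/3) = 29*(-191/3) = -5539/3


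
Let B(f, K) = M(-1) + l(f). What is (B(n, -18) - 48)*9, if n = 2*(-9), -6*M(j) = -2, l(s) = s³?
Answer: -52917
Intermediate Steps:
M(j) = ⅓ (M(j) = -⅙*(-2) = ⅓)
n = -18
B(f, K) = ⅓ + f³
(B(n, -18) - 48)*9 = ((⅓ + (-18)³) - 48)*9 = ((⅓ - 5832) - 48)*9 = (-17495/3 - 48)*9 = -17639/3*9 = -52917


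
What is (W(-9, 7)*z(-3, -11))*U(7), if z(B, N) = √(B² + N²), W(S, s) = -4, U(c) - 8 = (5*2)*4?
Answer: -192*√130 ≈ -2189.1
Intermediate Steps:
U(c) = 48 (U(c) = 8 + (5*2)*4 = 8 + 10*4 = 8 + 40 = 48)
(W(-9, 7)*z(-3, -11))*U(7) = -4*√((-3)² + (-11)²)*48 = -4*√(9 + 121)*48 = -4*√130*48 = -192*√130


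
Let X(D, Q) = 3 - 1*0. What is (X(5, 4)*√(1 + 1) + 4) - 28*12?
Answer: -332 + 3*√2 ≈ -327.76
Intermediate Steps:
X(D, Q) = 3 (X(D, Q) = 3 + 0 = 3)
(X(5, 4)*√(1 + 1) + 4) - 28*12 = (3*√(1 + 1) + 4) - 28*12 = (3*√2 + 4) - 336 = (4 + 3*√2) - 336 = -332 + 3*√2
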